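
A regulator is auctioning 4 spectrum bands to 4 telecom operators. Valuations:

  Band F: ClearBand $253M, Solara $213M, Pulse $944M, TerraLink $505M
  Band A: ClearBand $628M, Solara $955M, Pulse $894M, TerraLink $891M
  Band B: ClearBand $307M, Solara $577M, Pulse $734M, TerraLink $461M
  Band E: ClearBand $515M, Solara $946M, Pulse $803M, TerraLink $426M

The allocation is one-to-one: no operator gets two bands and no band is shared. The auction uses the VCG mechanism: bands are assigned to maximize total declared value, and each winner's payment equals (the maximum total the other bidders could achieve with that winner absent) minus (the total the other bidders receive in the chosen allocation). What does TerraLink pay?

Efficient allocation: ClearBand→Band B ($307M), Solara→Band E ($946M), Pulse→Band F ($944M), TerraLink→Band A ($891M); total welfare W = $3088M.
TerraLink receives Band A at value $891M, so the others get W − 891 = $2197M.
Without TerraLink: best allocation of the remaining 3 bidders over all 4 bands is ClearBand→Band A ($628M), Solara→Band E ($946M), Pulse→Band F ($944M), total $2518M.
VCG payment = (others' best without TerraLink) − (others' welfare with TerraLink) = 2518 − 2197 = $321M.

TerraLink pays $321M.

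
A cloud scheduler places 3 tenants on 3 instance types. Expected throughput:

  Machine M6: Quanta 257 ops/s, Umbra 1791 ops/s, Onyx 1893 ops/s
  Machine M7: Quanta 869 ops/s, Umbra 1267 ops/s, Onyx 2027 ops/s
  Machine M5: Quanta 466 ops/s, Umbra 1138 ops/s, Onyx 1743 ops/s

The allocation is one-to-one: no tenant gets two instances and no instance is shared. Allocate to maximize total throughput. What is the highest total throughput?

Maximum total: 4403 ops/s

Treat this as an assignment problem: match each tenant to one instance.
Optimal: Quanta→Machine M7 (869 ops/s), Umbra→Machine M6 (1791 ops/s), Onyx→Machine M5 (1743 ops/s) — total 869+1791+1743 = 4403 ops/s.
Max-entry greedy (repeatedly take the single best remaining cell) gives 4284 ops/s, worse by 119.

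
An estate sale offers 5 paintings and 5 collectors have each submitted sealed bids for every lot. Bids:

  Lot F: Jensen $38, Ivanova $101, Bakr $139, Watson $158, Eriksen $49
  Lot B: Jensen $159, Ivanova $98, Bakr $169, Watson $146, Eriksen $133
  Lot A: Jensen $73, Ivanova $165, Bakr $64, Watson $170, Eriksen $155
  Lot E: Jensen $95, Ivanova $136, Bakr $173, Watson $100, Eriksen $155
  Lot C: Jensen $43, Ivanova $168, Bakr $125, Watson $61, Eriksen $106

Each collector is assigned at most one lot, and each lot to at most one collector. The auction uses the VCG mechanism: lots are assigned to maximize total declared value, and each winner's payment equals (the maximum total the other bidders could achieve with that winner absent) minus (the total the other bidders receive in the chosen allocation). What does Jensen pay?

Jensen pays $8.

Efficient allocation: Jensen→Lot B ($159), Ivanova→Lot C ($168), Bakr→Lot E ($173), Watson→Lot F ($158), Eriksen→Lot A ($155); total welfare W = $813.
Jensen receives Lot B at value $159, so the others get W − 159 = $654.
Without Jensen: best allocation of the remaining 4 bidders over all 5 lots is Ivanova→Lot C ($168), Bakr→Lot B ($169), Watson→Lot A ($170), Eriksen→Lot E ($155), total $662.
VCG payment = (others' best without Jensen) − (others' welfare with Jensen) = 662 − 654 = $8.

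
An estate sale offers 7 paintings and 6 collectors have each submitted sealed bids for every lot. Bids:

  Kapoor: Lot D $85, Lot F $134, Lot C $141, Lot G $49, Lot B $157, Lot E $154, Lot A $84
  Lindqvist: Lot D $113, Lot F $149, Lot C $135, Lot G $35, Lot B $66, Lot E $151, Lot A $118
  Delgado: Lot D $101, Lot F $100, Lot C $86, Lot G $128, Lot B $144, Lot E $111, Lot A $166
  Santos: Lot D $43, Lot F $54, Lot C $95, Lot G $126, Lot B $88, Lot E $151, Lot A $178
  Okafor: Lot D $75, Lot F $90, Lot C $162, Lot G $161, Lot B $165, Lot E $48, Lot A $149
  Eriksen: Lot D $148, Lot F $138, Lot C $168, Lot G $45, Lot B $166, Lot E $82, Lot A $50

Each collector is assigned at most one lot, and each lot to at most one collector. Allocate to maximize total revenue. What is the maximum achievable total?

Max total: $954

Optimal: Kapoor→Lot E ($154), Lindqvist→Lot F ($149), Delgado→Lot B ($144), Santos→Lot A ($178), Okafor→Lot G ($161), Eriksen→Lot C ($168) — total 154+149+144+178+161+168 = $954.
Max-entry greedy (repeatedly take the single best remaining cell) gives $942, worse by 12.
Swapping Kapoor↔Santos (Kapoor→Lot A $84, Santos→Lot E $151) loses 97.
No other one-to-one assignment exceeds $954.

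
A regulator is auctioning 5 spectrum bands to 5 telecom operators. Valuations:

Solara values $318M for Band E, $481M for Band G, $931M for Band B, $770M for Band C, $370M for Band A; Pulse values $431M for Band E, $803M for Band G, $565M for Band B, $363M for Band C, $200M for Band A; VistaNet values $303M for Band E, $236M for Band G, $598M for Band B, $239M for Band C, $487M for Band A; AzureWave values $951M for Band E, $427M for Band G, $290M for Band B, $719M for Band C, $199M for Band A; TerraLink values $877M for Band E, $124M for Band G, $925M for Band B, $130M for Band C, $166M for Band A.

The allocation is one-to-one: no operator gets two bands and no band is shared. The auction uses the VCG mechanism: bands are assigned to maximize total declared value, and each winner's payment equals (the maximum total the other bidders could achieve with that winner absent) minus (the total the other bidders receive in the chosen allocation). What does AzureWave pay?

AzureWave pays $113M.

Efficient allocation: Solara→Band C ($770M), Pulse→Band G ($803M), VistaNet→Band A ($487M), AzureWave→Band E ($951M), TerraLink→Band B ($925M); total welfare W = $3936M.
AzureWave receives Band E at value $951M, so the others get W − 951 = $2985M.
Without AzureWave: best allocation of the remaining 4 bidders over all 5 bands is Solara→Band B ($931M), Pulse→Band G ($803M), VistaNet→Band A ($487M), TerraLink→Band E ($877M), total $3098M.
VCG payment = (others' best without AzureWave) − (others' welfare with AzureWave) = 3098 − 2985 = $113M.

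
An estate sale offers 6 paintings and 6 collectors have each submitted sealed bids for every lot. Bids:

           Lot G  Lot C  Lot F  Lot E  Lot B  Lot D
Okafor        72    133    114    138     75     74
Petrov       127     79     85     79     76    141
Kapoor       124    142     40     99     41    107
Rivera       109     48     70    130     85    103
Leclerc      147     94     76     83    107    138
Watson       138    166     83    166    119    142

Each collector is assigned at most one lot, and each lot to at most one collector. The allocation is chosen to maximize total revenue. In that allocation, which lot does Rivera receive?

Optimal: Okafor→Lot F ($114), Petrov→Lot D ($141), Kapoor→Lot C ($142), Rivera→Lot B ($85), Leclerc→Lot G ($147), Watson→Lot E ($166) — total 114+141+142+85+147+166 = $795.
Row-greedy (each collector in turn takes its best remaining lot) gives $720, worse by 75.
Swapping Watson↔Kapoor (Watson→Lot C $166, Kapoor→Lot E $99) loses 43.
Rivera's own top lot is Lot E ($130), but forcing Rivera→Lot E and reassigning the rest optimally gives only $793 — worse by 2.

Rivera receives Lot B.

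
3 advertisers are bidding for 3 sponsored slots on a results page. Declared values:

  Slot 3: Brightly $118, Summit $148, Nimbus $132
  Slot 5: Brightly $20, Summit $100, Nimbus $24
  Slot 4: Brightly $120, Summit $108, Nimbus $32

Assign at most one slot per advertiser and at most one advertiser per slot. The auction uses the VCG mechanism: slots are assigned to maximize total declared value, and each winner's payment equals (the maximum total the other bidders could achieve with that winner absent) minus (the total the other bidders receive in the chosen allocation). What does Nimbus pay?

Efficient allocation: Brightly→Slot 4 ($120), Summit→Slot 5 ($100), Nimbus→Slot 3 ($132); total welfare W = $352.
Nimbus receives Slot 3 at value $132, so the others get W − 132 = $220.
Without Nimbus: best allocation of the remaining 2 bidders over all 3 slots is Brightly→Slot 4 ($120), Summit→Slot 3 ($148), total $268.
VCG payment = (others' best without Nimbus) − (others' welfare with Nimbus) = 268 − 220 = $48.

Nimbus pays $48.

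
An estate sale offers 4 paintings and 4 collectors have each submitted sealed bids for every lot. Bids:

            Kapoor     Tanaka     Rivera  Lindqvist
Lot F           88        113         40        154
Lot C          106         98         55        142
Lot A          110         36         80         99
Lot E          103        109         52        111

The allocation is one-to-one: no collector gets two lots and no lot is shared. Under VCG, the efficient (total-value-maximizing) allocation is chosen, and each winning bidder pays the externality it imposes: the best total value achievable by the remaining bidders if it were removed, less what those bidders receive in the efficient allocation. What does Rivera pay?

Rivera pays $4.

Efficient allocation: Kapoor→Lot C ($106), Tanaka→Lot E ($109), Rivera→Lot A ($80), Lindqvist→Lot F ($154); total welfare W = $449.
Rivera receives Lot A at value $80, so the others get W − 80 = $369.
Without Rivera: best allocation of the remaining 3 bidders over all 4 lots is Kapoor→Lot A ($110), Tanaka→Lot E ($109), Lindqvist→Lot F ($154), total $373.
VCG payment = (others' best without Rivera) − (others' welfare with Rivera) = 373 − 369 = $4.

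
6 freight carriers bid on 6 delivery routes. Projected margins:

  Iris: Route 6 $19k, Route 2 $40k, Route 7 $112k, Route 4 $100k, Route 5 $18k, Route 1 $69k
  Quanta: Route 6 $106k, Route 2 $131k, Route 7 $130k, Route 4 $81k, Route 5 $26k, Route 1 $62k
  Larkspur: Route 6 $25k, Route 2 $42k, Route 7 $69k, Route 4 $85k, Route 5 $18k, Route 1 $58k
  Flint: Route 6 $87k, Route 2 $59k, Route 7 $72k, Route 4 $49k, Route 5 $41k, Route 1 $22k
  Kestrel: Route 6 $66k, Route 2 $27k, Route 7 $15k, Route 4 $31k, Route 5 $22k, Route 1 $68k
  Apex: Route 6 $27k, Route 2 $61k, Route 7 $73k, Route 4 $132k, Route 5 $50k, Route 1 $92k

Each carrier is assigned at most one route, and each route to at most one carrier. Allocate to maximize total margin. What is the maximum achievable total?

This is a one-to-one assignment (maximum-weight bipartite matching).
Optimal: Iris→Route 7 ($112k), Quanta→Route 2 ($131k), Larkspur→Route 5 ($18k), Flint→Route 6 ($87k), Kestrel→Route 1 ($68k), Apex→Route 4 ($132k) — total 112+131+18+87+68+132 = $548k.
Row-greedy (each carrier in turn takes its best remaining route) gives $533k, worse by 15.
Every other assignment is strictly worse.

Max total: $548k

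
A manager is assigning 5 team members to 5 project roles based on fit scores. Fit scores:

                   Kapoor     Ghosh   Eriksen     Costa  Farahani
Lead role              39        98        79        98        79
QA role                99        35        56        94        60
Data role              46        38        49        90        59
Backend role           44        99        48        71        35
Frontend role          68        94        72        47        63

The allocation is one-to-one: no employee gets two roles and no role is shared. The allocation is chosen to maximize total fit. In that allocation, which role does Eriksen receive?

Eriksen receives Frontend role.

Optimal: Kapoor→QA role (99 pts), Ghosh→Backend role (99 pts), Eriksen→Frontend role (72 pts), Costa→Data role (90 pts), Farahani→Lead role (79 pts) — total 99+99+72+90+79 = 439 pts.
Max-entry greedy (repeatedly take the single best remaining cell) gives 427 pts, worse by 12.
Swapping Kapoor↔Ghosh (Kapoor→Backend role 44 pts, Ghosh→QA role 35 pts) loses 119.
Eriksen's own top role is Lead role (79 pts), but forcing Eriksen→Lead role and reassigning the rest optimally gives only 430 pts — worse by 9.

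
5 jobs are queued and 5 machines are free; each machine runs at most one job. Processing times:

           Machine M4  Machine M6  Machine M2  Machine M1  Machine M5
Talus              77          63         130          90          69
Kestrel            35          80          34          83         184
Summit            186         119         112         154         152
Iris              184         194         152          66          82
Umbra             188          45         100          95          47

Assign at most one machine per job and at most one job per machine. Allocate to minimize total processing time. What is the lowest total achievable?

Treat this as an assignment problem: match each job to one machine.
Optimal: Talus→Machine M6 (63 min), Kestrel→Machine M4 (35 min), Summit→Machine M2 (112 min), Iris→Machine M1 (66 min), Umbra→Machine M5 (47 min) — total 63+35+112+66+47 = 323 min.
Min-entry greedy (repeatedly take the single cheapest remaining cell) gives 400 min, worse by 77.
Next-best assignment: Talus→Machine M5, Kestrel→Machine M4, Summit→Machine M2, Iris→Machine M1, Umbra→Machine M6 = 327 min.
Swapping Iris↔Summit (Iris→Machine M2 152 min, Summit→Machine M1 154 min) adds 128.

Min total: 323 min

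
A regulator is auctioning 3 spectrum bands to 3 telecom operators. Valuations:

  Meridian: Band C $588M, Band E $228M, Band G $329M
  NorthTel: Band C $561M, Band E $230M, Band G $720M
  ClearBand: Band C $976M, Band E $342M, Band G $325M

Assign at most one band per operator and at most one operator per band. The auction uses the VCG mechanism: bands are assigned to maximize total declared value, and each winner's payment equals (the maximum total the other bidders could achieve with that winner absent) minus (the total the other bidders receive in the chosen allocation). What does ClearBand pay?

Efficient allocation: Meridian→Band E ($228M), NorthTel→Band G ($720M), ClearBand→Band C ($976M); total welfare W = $1924M.
ClearBand receives Band C at value $976M, so the others get W − 976 = $948M.
Without ClearBand: best allocation of the remaining 2 bidders over all 3 bands is Meridian→Band C ($588M), NorthTel→Band G ($720M), total $1308M.
VCG payment = (others' best without ClearBand) − (others' welfare with ClearBand) = 1308 − 948 = $360M.

ClearBand pays $360M.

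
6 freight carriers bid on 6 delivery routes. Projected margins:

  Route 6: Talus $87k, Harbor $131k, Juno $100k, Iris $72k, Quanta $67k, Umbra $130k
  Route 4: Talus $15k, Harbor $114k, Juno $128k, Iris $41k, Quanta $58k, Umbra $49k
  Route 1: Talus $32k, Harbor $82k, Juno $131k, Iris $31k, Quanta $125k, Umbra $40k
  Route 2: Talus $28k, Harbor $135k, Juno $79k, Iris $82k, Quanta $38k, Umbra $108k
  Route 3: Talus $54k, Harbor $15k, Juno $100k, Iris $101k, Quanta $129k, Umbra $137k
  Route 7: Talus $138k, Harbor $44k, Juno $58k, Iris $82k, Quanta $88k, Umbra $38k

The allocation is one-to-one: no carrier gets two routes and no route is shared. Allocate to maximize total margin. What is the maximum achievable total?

Optimal: Talus→Route 7 ($138k), Harbor→Route 2 ($135k), Juno→Route 4 ($128k), Iris→Route 3 ($101k), Quanta→Route 1 ($125k), Umbra→Route 6 ($130k) — total 138+135+128+101+125+130 = $757k.
Column-greedy (each route in turn goes to its best remaining carrier) gives $731k, worse by 26.
Swapping Harbor↔Iris (Harbor→Route 3 $15k, Iris→Route 2 $82k) loses 139.
No other one-to-one assignment exceeds $757k.

Max total: $757k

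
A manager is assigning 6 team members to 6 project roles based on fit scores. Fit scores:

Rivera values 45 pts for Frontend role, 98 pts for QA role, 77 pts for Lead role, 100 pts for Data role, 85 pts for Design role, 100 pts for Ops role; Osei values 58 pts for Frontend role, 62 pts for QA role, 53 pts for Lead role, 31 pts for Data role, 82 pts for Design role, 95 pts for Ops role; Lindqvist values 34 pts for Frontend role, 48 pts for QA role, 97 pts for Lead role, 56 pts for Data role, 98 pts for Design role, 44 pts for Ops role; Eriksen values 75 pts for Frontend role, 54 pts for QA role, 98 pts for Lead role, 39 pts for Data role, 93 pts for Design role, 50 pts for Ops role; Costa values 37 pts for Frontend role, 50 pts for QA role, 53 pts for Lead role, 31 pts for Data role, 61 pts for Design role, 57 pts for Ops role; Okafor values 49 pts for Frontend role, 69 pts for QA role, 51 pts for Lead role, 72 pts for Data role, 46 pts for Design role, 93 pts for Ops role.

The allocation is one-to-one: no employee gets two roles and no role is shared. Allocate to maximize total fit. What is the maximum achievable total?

Max total: 498 pts

This is the linear assignment problem.
Optimal: Rivera→QA role (98 pts), Osei→Ops role (95 pts), Lindqvist→Lead role (97 pts), Eriksen→Frontend role (75 pts), Costa→Design role (61 pts), Okafor→Data role (72 pts) — total 98+95+97+75+61+72 = 498 pts.
Row-greedy (each employee in turn takes its best remaining role) gives 490 pts, worse by 8.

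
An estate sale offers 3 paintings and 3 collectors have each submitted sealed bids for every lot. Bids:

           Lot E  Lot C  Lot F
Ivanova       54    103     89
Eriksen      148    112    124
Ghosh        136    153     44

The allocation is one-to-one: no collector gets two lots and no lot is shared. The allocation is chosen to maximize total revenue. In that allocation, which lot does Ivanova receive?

Ivanova receives Lot F.

Optimal: Ivanova→Lot F ($89), Eriksen→Lot E ($148), Ghosh→Lot C ($153) — total 89+148+153 = $390.
Row-greedy (each collector in turn takes its best remaining lot) gives $295, worse by 95.
Ivanova's own top lot is Lot C ($103), but forcing Ivanova→Lot C and reassigning the rest optimally gives only $363 — worse by 27.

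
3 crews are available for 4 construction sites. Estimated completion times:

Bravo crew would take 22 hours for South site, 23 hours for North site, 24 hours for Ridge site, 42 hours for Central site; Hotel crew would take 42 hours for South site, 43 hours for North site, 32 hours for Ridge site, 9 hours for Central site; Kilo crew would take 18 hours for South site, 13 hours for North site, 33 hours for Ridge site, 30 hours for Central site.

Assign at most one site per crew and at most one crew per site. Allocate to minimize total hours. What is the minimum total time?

This is a one-to-one assignment (minimum-cost bipartite matching).
Optimal: Bravo crew→South site (22 hours), Hotel crew→Central site (9 hours), Kilo crew→North site (13 hours) — total 22+9+13 = 44 hours.
Column-greedy (each site in turn goes to its cheapest remaining crew) gives 73 hours, worse by 29.
Next-best assignment: Bravo crew→Ridge site, Hotel crew→Central site, Kilo crew→North site = 46 hours.
Swapping Bravo crew↔Hotel crew (Bravo crew→Central site 42 hours, Hotel crew→South site 42 hours) adds 53.

Minimum total: 44 hours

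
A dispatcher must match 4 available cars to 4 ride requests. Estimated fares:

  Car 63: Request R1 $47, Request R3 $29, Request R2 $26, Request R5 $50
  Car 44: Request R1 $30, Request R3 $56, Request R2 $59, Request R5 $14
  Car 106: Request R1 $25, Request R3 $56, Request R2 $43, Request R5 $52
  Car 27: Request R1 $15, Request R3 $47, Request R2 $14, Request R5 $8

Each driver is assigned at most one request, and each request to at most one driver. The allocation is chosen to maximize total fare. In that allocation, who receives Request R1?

Car 63 receives Request R1.

Optimal: Car 63→Request R1 ($47), Car 44→Request R2 ($59), Car 106→Request R5 ($52), Car 27→Request R3 ($47) — total 47+59+52+47 = $205.
Max-entry greedy (repeatedly take the single best remaining cell) gives $180, worse by 25.
Swapping Car 44↔Car 27 (Car 44→Request R3 $56, Car 27→Request R2 $14) loses 36.
Car 63's own top request is Request R5 ($50), but forcing Car 63→Request R5 and reassigning the rest optimally gives only $181 — worse by 24.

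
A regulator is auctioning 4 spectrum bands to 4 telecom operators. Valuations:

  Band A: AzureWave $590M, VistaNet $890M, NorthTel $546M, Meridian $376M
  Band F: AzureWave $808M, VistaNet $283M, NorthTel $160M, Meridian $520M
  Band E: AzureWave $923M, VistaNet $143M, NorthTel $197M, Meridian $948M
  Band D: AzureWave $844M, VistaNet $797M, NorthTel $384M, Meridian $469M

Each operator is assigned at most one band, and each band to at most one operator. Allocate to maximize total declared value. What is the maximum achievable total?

Max total: $3099M

Treat this as an assignment problem: match each operator to one band.
Optimal: AzureWave→Band F ($808M), VistaNet→Band D ($797M), NorthTel→Band A ($546M), Meridian→Band E ($948M) — total 808+797+546+948 = $3099M.
Row-greedy (each operator in turn takes its best remaining band) gives $2717M, worse by 382.
No other one-to-one assignment exceeds $3099M.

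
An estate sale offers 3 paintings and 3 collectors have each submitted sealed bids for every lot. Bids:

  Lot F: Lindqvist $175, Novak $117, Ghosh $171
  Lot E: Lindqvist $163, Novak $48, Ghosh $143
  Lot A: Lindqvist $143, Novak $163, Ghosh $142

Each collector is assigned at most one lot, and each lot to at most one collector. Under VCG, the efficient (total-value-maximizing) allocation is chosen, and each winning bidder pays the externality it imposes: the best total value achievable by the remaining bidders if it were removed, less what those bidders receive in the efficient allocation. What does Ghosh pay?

Ghosh pays $12.

Efficient allocation: Lindqvist→Lot E ($163), Novak→Lot A ($163), Ghosh→Lot F ($171); total welfare W = $497.
Ghosh receives Lot F at value $171, so the others get W − 171 = $326.
Without Ghosh: best allocation of the remaining 2 bidders over all 3 lots is Lindqvist→Lot F ($175), Novak→Lot A ($163), total $338.
VCG payment = (others' best without Ghosh) − (others' welfare with Ghosh) = 338 − 326 = $12.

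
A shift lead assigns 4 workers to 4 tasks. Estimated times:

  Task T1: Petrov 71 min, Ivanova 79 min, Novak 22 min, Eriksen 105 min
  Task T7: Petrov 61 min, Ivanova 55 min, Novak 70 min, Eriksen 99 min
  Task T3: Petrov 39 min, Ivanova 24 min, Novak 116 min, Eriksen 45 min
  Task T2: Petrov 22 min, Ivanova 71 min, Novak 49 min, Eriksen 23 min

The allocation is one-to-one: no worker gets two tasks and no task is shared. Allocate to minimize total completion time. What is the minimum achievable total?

Treat this as an assignment problem: match each worker to one task.
Optimal: Petrov→Task T7 (61 min), Ivanova→Task T3 (24 min), Novak→Task T1 (22 min), Eriksen→Task T2 (23 min) — total 61+24+22+23 = 130 min.
Row-greedy (each worker in turn takes its cheapest remaining task) gives 167 min, worse by 37.
No other one-to-one assignment undercuts 130 min.

Min total: 130 min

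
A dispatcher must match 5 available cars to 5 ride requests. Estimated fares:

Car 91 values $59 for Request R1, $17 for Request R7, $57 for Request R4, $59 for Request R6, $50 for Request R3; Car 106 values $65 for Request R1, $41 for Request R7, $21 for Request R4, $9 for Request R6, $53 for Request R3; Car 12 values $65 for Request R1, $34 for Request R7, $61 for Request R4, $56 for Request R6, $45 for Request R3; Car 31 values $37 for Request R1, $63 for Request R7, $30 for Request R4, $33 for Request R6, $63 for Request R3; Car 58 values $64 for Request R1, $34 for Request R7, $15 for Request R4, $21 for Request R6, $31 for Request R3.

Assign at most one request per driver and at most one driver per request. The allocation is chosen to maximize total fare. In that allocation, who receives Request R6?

Optimal: Car 91→Request R6 ($59), Car 106→Request R3 ($53), Car 12→Request R4 ($61), Car 31→Request R7 ($63), Car 58→Request R1 ($64) — total 59+53+61+63+64 = $300.
Next-best assignment: Car 91→Request R4, Car 106→Request R3, Car 12→Request R6, Car 31→Request R7, Car 58→Request R1 = $293.
Swapping Car 12↔Car 91 (Car 12→Request R6 $56, Car 91→Request R4 $57) loses 7.
Car 91's own top request is Request R1 ($59), but forcing Car 91→Request R1 and reassigning the rest optimally gives only $257 — worse by 43.

Car 91 receives Request R6.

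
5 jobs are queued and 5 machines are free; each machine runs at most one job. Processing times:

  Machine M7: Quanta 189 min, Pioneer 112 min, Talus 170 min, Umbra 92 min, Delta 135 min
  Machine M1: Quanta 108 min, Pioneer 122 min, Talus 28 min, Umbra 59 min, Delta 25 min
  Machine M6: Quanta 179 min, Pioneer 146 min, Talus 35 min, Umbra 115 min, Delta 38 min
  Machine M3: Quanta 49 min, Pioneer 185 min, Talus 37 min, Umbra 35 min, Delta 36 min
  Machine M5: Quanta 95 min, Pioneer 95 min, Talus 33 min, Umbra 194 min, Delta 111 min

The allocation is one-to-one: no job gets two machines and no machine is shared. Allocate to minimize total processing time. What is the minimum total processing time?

Minimum total: 291 min

Optimal: Quanta→Machine M3 (49 min), Pioneer→Machine M7 (112 min), Talus→Machine M5 (33 min), Umbra→Machine M1 (59 min), Delta→Machine M6 (38 min) — total 49+112+33+59+38 = 291 min.
Next-best assignment: Quanta→Machine M3, Pioneer→Machine M5, Talus→Machine M6, Umbra→Machine M7, Delta→Machine M1 = 296 min.
No other one-to-one assignment undercuts 291 min.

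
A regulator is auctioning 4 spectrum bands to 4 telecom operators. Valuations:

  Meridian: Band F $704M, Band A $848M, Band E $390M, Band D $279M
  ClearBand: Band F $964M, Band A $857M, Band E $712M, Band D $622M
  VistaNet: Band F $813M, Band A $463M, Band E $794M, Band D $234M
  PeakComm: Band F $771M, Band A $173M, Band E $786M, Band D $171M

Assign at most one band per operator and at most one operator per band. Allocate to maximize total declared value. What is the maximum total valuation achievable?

Optimal: Meridian→Band A ($848M), ClearBand→Band D ($622M), VistaNet→Band F ($813M), PeakComm→Band E ($786M) — total 848+622+813+786 = $3069M.
Swapping PeakComm↔ClearBand (PeakComm→Band D $171M, ClearBand→Band E $712M) loses 525.

Max total: $3069M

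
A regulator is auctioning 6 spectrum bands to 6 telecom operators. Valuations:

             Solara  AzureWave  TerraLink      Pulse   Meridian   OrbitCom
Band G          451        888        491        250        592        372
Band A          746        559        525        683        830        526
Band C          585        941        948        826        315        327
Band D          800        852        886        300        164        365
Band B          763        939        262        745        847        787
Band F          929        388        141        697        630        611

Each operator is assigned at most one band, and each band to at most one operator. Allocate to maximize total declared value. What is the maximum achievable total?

Optimal: Solara→Band F ($929M), AzureWave→Band G ($888M), TerraLink→Band D ($886M), Pulse→Band C ($826M), Meridian→Band A ($830M), OrbitCom→Band B ($787M) — total 929+888+886+826+830+787 = $5146M.
Row-greedy (each operator in turn takes its best remaining band) gives $4703M, worse by 443.
Next-best assignment: Solara→Band D, AzureWave→Band G, TerraLink→Band C, Pulse→Band F, Meridian→Band A, OrbitCom→Band B = $4950M.

Maximum total: $5146M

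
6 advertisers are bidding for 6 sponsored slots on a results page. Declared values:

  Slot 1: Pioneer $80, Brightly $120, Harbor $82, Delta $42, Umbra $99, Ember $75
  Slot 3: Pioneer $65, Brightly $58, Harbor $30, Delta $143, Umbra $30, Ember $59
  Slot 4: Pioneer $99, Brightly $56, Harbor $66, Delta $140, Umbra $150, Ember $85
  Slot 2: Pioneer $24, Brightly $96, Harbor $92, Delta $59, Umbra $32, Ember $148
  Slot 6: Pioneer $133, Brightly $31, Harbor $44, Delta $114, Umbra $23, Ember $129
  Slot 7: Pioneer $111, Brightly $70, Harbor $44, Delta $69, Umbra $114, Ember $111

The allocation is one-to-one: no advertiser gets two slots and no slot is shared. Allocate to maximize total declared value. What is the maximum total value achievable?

Optimal: Pioneer→Slot 6 ($133), Brightly→Slot 1 ($120), Harbor→Slot 2 ($92), Delta→Slot 3 ($143), Umbra→Slot 4 ($150), Ember→Slot 7 ($111) — total 133+120+92+143+150+111 = $749.
Max-entry greedy (repeatedly take the single best remaining cell) gives $738, worse by 11.
Next-best assignment: Pioneer→Slot 7, Brightly→Slot 1, Harbor→Slot 2, Delta→Slot 3, Umbra→Slot 4, Ember→Slot 6 = $745.
Checked against all permutations: $749 is optimal.

Max total: $749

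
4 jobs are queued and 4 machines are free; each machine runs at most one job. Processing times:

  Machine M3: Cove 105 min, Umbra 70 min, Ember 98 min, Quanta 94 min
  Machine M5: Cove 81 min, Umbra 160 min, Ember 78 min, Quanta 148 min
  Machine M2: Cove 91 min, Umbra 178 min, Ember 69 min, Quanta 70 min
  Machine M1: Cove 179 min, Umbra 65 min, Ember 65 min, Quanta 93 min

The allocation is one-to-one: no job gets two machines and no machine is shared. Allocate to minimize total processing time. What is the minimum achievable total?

This is a one-to-one assignment (minimum-cost bipartite matching).
Optimal: Cove→Machine M5 (81 min), Umbra→Machine M3 (70 min), Ember→Machine M1 (65 min), Quanta→Machine M2 (70 min) — total 81+70+65+70 = 286 min.
Min-entry greedy (repeatedly take the single cheapest remaining cell) gives 309 min, worse by 23.
Next-best assignment: Cove→Machine M5, Umbra→Machine M1, Ember→Machine M2, Quanta→Machine M3 = 309 min.
Swapping Umbra↔Ember (Umbra→Machine M1 65 min, Ember→Machine M3 98 min) adds 28.

Minimum total: 286 min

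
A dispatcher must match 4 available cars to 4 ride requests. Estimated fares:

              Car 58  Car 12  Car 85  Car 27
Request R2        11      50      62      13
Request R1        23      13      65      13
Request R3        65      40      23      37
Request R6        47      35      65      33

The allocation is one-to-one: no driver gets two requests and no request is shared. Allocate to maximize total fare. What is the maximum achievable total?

Maximum total: $213

Treat this as an assignment problem: match each driver to one request.
Optimal: Car 58→Request R3 ($65), Car 12→Request R2 ($50), Car 85→Request R1 ($65), Car 27→Request R6 ($33) — total 65+50+65+33 = $213.
Column-greedy (each request in turn goes to its best remaining driver) gives $158, worse by 55.
Every other assignment is strictly worse.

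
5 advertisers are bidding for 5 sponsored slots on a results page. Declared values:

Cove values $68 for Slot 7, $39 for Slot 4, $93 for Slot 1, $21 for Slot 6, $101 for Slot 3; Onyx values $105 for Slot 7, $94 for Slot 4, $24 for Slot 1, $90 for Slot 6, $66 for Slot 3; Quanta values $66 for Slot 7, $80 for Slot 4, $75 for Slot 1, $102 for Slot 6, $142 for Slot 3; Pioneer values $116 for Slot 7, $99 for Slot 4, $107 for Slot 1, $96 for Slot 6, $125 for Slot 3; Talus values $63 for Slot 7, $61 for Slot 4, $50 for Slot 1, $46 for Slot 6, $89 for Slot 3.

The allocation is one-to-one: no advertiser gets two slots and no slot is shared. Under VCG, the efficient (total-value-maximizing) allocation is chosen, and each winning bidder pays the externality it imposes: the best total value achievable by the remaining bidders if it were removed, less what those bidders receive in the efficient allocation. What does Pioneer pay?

Efficient allocation: Cove→Slot 1 ($93), Onyx→Slot 6 ($90), Quanta→Slot 3 ($142), Pioneer→Slot 7 ($116), Talus→Slot 4 ($61); total welfare W = $502.
Pioneer receives Slot 7 at value $116, so the others get W − 116 = $386.
Without Pioneer: best allocation of the remaining 4 bidders over all 5 slots is Cove→Slot 1 ($93), Onyx→Slot 7 ($105), Quanta→Slot 3 ($142), Talus→Slot 4 ($61), total $401.
VCG payment = (others' best without Pioneer) − (others' welfare with Pioneer) = 401 − 386 = $15.

Pioneer pays $15.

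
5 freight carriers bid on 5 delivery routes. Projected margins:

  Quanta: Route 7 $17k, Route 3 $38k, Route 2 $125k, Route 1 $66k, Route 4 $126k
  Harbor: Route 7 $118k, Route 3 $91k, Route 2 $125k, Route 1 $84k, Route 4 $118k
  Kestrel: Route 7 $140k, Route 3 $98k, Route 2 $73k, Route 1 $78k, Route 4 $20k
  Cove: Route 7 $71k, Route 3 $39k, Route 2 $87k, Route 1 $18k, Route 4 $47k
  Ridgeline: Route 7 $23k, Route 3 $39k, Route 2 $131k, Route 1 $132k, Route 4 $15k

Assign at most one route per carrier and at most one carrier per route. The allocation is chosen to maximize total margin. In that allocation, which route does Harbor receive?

Optimal: Quanta→Route 4 ($126k), Harbor→Route 3 ($91k), Kestrel→Route 7 ($140k), Cove→Route 2 ($87k), Ridgeline→Route 1 ($132k) — total 126+91+140+87+132 = $576k.
Column-greedy (each route in turn goes to its best remaining carrier) gives $475k, worse by 101.
Swapping Harbor↔Quanta (Harbor→Route 4 $118k, Quanta→Route 3 $38k) loses 61.
Checked against all permutations: $576k is optimal.
Harbor's own top route is Route 2 ($125k), but forcing Harbor→Route 2 and reassigning the rest optimally gives only $562k — worse by 14.

Harbor receives Route 3.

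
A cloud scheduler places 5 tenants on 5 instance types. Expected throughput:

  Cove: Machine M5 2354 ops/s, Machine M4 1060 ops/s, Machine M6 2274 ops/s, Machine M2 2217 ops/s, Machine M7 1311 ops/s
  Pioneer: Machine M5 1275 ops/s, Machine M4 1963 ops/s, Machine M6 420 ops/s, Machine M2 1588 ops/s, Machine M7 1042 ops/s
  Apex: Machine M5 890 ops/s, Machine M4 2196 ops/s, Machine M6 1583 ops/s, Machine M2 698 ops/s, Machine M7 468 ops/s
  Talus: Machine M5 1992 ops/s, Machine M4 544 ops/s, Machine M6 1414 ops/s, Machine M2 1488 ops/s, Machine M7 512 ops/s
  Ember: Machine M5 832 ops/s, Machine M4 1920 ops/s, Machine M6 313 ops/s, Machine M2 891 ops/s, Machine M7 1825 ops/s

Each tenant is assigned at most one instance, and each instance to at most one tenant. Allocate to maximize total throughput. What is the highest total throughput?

This is the linear assignment problem.
Optimal: Cove→Machine M6 (2274 ops/s), Pioneer→Machine M2 (1588 ops/s), Apex→Machine M4 (2196 ops/s), Talus→Machine M5 (1992 ops/s), Ember→Machine M7 (1825 ops/s) — total 2274+1588+2196+1992+1825 = 9875 ops/s.
Column-greedy (each instance in turn goes to its best remaining tenant) gives 9377 ops/s, worse by 498.
Next-best assignment: Cove→Machine M2, Pioneer→Machine M4, Apex→Machine M6, Talus→Machine M5, Ember→Machine M7 = 9580 ops/s.

Maximum total: 9875 ops/s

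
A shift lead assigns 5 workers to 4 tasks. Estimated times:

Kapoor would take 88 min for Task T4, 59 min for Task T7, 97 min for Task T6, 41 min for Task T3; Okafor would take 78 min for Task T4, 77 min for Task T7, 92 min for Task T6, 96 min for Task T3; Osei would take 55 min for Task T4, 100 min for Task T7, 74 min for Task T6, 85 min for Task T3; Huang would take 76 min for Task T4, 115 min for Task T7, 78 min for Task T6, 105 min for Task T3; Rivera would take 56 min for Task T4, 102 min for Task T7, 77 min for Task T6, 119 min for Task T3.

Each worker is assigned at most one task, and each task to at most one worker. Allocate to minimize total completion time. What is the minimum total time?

Minimum total: 248 min

Optimal: Rivera→Task T4 (56 min), Okafor→Task T7 (77 min), Osei→Task T6 (74 min), Kapoor→Task T3 (41 min) — total 56+77+74+41 = 248 min.
Next-best assignment: Osei→Task T4, Okafor→Task T7, Rivera→Task T6, Kapoor→Task T3 = 250 min.
No other one-to-one assignment undercuts 248 min.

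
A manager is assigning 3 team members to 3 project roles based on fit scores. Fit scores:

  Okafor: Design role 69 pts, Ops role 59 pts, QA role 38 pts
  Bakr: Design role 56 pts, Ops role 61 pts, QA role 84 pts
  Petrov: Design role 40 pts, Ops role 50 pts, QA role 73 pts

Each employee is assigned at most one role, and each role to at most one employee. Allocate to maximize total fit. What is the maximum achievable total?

Maximum total: 203 pts

This is the linear assignment problem.
Optimal: Okafor→Design role (69 pts), Bakr→Ops role (61 pts), Petrov→QA role (73 pts) — total 69+61+73 = 203 pts.
Checked against all permutations: 203 pts is optimal.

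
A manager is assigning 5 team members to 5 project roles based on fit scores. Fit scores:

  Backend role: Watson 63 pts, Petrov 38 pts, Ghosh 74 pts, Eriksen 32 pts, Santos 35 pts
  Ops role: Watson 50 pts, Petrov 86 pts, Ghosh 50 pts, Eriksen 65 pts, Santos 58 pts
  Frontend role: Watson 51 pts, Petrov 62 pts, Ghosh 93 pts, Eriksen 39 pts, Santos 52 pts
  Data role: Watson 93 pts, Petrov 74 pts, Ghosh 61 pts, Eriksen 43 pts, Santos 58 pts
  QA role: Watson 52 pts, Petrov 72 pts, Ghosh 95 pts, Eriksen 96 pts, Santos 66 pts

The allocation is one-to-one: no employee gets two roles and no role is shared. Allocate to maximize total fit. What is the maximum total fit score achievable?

Maximum total: 403 pts

This is a one-to-one assignment (maximum-weight bipartite matching).
Optimal: Watson→Data role (93 pts), Petrov→Ops role (86 pts), Ghosh→Frontend role (93 pts), Eriksen→QA role (96 pts), Santos→Backend role (35 pts) — total 93+86+93+96+35 = 403 pts.
Swapping Ghosh↔Watson (Ghosh→Data role 61 pts, Watson→Frontend role 51 pts) loses 74.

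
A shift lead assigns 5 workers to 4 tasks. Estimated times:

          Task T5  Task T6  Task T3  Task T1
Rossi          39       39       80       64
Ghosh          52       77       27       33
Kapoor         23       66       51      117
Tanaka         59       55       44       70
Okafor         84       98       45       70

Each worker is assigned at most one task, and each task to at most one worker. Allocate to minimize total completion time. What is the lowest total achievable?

Minimum total: 139 min

Optimal: Kapoor→Task T5 (23 min), Rossi→Task T6 (39 min), Tanaka→Task T3 (44 min), Ghosh→Task T1 (33 min) — total 23+39+44+33 = 139 min.
Column-greedy (each task in turn goes to its cheapest remaining worker) gives 159 min, worse by 20.
Checked against all permutations: 139 min is optimal.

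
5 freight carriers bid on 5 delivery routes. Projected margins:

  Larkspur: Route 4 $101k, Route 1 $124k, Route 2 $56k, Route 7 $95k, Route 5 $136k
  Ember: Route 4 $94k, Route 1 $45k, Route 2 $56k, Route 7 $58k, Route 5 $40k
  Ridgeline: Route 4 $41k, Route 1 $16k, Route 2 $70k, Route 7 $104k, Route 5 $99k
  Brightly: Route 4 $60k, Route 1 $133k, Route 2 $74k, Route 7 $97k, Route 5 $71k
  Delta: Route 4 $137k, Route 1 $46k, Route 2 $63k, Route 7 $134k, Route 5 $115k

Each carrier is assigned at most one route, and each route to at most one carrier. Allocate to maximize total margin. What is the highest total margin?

Max total: $567k

This is the linear assignment problem.
Optimal: Larkspur→Route 5 ($136k), Ember→Route 4 ($94k), Ridgeline→Route 2 ($70k), Brightly→Route 1 ($133k), Delta→Route 7 ($134k) — total 136+94+70+133+134 = $567k.
Max-entry greedy (repeatedly take the single best remaining cell) gives $566k, worse by 1.
Next-best assignment: Larkspur→Route 5, Ember→Route 2, Ridgeline→Route 7, Brightly→Route 1, Delta→Route 4 = $566k.
Every other assignment is strictly worse.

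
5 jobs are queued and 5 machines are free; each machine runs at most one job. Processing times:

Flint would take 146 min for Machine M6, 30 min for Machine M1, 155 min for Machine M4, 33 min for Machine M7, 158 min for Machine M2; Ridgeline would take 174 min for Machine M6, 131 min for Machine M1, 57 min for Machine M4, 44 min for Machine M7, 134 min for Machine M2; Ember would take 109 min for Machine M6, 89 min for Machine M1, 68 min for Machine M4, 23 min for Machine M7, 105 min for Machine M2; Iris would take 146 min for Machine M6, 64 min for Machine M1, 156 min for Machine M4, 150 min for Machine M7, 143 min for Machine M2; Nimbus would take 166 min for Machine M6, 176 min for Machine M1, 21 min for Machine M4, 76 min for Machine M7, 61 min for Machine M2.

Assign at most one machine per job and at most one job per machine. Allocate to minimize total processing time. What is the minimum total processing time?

Optimal: Flint→Machine M1 (30 min), Ridgeline→Machine M4 (57 min), Ember→Machine M7 (23 min), Iris→Machine M6 (146 min), Nimbus→Machine M2 (61 min) — total 30+57+23+146+61 = 317 min.
Min-entry greedy (repeatedly take the single cheapest remaining cell) gives 354 min, worse by 37.
Next-best assignment: Flint→Machine M7, Ridgeline→Machine M4, Ember→Machine M6, Iris→Machine M1, Nimbus→Machine M2 = 324 min.
No other one-to-one assignment undercuts 317 min.

Minimum total: 317 min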